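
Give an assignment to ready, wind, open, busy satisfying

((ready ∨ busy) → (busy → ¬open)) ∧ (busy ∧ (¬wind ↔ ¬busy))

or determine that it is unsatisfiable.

ready = False, wind = True, open = False, busy = True

  (ready ∨ busy) → (busy → ¬open) = True
    ready ∨ busy = True
    busy → ¬open = True
      ¬open = True
  busy ∧ (¬wind ↔ ¬busy) = True
    ¬wind ↔ ¬busy = True
      ¬wind = False
      ¬busy = False
Both conjuncts True, so the formula holds.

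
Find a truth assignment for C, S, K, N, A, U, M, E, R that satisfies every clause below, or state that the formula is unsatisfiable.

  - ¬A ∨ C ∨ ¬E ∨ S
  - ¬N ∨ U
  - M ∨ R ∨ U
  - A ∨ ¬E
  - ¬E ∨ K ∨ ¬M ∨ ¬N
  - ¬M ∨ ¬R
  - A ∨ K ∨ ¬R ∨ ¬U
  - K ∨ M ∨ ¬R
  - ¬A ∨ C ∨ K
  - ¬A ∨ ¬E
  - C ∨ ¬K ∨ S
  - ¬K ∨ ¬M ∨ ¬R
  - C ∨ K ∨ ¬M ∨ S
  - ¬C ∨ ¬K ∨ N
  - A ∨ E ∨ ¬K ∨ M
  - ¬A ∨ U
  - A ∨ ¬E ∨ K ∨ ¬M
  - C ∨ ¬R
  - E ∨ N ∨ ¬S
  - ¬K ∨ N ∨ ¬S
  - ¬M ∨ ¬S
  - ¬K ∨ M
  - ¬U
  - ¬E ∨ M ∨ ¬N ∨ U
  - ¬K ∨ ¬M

Unit clause (¬U) forces U = False.
In (¬N ∨ U) only ¬N is left, so N = False.
In (¬A ∨ U) only ¬A is left, so A = False.
In (A ∨ ¬E) only ¬E is left, so E = False.
In (E ∨ N ∨ ¬S) only ¬S is left, so S = False.
Set C = True.
  then (¬C ∨ ¬K ∨ N) forces K = False.
Try M = False:
  (M ∨ R ∨ U) forces R = True.
  clause (K ∨ M ∨ ¬R) is falsified — backtrack.
So M = True.
  then (¬M ∨ ¬R) forces R = False.
All clauses satisfied.

C: True, S: False, K: False, N: False, A: False, U: False, M: True, E: False, R: False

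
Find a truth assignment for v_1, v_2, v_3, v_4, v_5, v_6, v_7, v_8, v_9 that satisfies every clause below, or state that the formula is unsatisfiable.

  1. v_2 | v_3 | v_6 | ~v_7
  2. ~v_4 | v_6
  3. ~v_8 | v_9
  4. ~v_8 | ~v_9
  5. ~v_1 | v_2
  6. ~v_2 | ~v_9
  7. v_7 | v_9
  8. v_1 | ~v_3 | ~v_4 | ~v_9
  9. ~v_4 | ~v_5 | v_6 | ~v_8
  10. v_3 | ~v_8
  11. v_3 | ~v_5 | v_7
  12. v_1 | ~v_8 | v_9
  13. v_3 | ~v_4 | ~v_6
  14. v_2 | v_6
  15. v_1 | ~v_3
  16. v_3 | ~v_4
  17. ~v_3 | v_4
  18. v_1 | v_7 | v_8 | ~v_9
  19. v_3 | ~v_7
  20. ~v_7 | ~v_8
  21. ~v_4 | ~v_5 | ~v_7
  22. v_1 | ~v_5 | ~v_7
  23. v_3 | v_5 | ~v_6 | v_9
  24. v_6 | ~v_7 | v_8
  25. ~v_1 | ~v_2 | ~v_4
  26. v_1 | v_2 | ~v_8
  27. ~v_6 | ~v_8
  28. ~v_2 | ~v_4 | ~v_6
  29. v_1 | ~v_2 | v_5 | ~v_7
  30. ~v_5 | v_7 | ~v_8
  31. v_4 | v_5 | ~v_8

No satisfying assignment exists.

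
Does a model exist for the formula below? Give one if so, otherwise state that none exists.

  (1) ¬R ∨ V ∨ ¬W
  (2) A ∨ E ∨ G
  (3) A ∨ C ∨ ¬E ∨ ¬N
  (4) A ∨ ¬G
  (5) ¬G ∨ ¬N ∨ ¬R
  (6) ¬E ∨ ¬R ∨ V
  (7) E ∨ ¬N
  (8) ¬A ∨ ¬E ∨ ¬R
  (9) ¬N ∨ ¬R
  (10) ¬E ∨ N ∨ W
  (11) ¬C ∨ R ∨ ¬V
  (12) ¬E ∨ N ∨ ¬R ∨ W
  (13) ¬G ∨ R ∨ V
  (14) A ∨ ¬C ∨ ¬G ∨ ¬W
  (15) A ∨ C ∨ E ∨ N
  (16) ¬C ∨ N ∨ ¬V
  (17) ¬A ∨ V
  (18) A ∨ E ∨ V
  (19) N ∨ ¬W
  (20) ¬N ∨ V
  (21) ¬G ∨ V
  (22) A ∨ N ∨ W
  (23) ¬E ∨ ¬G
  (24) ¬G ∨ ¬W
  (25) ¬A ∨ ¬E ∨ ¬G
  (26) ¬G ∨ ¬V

E = False, R = True, V = True, N = False, W = False, C = False, G = False, A = True

Set E = False.
  then (E ∨ ¬N) forces N = False.
  then (N ∨ ¬W) forces W = False.
  then (A ∨ N ∨ W) forces A = True.
  then (¬A ∨ V) forces V = True.
  then (¬G ∨ ¬V) forces G = False.
  then (¬C ∨ N ∨ ¬V) forces C = False.
Set R = True.
All clauses satisfied.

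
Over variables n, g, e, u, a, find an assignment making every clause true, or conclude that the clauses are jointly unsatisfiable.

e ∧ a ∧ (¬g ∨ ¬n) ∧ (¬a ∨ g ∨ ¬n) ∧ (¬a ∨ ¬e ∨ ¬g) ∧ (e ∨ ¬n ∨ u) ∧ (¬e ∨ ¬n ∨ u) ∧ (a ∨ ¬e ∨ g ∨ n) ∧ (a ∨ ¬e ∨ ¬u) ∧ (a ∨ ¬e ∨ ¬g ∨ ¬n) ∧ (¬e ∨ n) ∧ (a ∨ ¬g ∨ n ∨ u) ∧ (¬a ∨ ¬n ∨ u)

Case e = True:
  (a) forces a = True.
  (¬a ∨ ¬e ∨ ¬g) forces g = False.
  (¬a ∨ g ∨ ¬n) forces n = False.
  Clause (¬e ∨ n) is falsified — contradiction.
Case e = False:
  Clause (e) is falsified — contradiction.
Both cases fail, so the formula is unsatisfiable.

Unsatisfiable — no assignment works.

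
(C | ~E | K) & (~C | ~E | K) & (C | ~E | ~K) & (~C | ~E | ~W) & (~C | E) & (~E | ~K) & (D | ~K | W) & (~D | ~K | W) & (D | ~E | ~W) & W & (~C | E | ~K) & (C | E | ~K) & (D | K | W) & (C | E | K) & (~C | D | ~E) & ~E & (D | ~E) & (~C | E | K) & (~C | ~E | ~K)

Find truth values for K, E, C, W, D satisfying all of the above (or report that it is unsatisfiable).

Unsatisfiable — no assignment works.

Case E = True:
  Clause (~E) is falsified — contradiction.
Case E = False:
  (~C | E) forces C = False.
  (W) forces W = True.
  (C | E | ~K) forces K = False.
  Clause (C | E | K) is falsified — contradiction.
Both cases fail, so the formula is unsatisfiable.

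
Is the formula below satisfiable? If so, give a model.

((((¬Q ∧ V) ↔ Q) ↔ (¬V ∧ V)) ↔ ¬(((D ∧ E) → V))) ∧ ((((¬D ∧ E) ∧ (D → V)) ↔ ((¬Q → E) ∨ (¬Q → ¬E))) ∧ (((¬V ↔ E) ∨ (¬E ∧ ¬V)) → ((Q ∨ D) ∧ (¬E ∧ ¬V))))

Case E = True: the formula simplifies to ((((¬Q ∧ V) ↔ Q) ↔ (¬V ∧ V)) ↔ ¬((D → V))) ∧ ((¬D ∧ (D → V)) ∧ V).
  V = True: simplifies to (¬Q ↔ Q) ∧ ¬D.
    Q = True: the conjunct ¬Q ↔ Q becomes ¬True ↔ True = False.
    Q = False: the conjunct ¬Q ↔ Q becomes ¬False ↔ False = False.
  V = False: the conjunct V is False.
Case E = False: the conjunct ((¬D ∧ E) ∧ (D → V)) ↔ ((¬Q → E) ∨ (¬Q → ¬E)) becomes (False ∧ (D → V)) ↔ (Q ∨ True) = False.
Both cases fail — unsatisfiable.

Unsatisfiable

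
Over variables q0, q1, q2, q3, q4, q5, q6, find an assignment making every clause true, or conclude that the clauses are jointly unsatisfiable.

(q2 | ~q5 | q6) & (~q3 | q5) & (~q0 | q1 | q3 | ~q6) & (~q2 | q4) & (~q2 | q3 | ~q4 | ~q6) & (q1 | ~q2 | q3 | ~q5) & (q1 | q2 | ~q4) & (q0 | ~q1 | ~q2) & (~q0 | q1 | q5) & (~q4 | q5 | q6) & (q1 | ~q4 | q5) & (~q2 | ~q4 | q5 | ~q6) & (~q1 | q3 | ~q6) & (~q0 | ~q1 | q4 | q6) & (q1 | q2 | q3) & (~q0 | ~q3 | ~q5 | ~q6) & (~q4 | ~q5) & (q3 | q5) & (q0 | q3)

q0 = False, q1 = True, q2 = False, q3 = True, q4 = False, q5 = True, q6 = True

Set q0 = False.
  then (q0 | q3) forces q3 = True.
  then (~q3 | q5) forces q5 = True.
  then (~q4 | ~q5) forces q4 = False.
  then (~q2 | q4) forces q2 = False.
  then (q2 | ~q5 | q6) forces q6 = True.
Set q1 = True.
All clauses satisfied.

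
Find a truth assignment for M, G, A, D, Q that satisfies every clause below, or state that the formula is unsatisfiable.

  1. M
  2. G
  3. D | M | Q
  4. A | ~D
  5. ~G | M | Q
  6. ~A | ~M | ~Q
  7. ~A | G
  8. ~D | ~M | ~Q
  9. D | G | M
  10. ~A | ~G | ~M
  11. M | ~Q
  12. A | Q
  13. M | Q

M = True, G = True, A = False, D = False, Q = True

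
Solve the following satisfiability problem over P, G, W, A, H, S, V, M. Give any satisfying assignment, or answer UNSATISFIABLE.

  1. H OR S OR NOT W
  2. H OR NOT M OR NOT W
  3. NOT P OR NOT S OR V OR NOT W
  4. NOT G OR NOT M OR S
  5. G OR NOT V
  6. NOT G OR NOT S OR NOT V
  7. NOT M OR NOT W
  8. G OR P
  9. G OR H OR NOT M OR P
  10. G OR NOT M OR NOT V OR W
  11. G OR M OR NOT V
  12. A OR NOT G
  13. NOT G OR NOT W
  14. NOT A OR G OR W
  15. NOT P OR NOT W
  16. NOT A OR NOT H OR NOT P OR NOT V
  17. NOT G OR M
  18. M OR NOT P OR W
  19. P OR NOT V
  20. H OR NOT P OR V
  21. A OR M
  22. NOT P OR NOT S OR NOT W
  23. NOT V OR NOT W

P = False, G = True, W = False, A = True, H = False, S = True, V = False, M = True

Set P = False.
  then (G OR P) forces G = True.
  then (A OR NOT G) forces A = True.
  then (NOT G OR NOT W) forces W = False.
  then (NOT G OR M) forces M = True.
  then (P OR NOT V) forces V = False.
  then (NOT G OR NOT M OR S) forces S = True.
Set H = False.
All clauses satisfied.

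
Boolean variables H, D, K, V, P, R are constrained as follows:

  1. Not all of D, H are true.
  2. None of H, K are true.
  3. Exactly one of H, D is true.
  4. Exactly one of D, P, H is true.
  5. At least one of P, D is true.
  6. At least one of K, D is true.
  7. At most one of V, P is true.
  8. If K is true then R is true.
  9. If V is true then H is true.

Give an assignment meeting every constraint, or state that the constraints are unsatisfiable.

H = False, D = True, K = False, V = False, P = False, R = False

  (1) {D, H}: 1/2 true — not all ✓
  (2) {H, K}: 0 true — none ✓
  (3) {H, D}: 1 true — exactly one ✓
  (4) {D, P, H}: 1 true — exactly one ✓
  (5) {P, D}: 1 true — at least one ✓
  (6) {K, D}: 1 true — at least one ✓
  (7) {V, P}: 0 true — at most one ✓
  (8) K=F ⇒ R: vacuous ✓
  (9) V=F ⇒ H: vacuous ✓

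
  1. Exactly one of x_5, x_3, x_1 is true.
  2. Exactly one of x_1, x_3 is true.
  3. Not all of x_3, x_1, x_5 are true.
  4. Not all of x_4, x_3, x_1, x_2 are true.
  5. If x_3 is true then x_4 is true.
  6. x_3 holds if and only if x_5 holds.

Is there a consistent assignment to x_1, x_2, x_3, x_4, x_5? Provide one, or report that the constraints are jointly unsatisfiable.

x_1 = True; x_2 = False; x_3 = False; x_4 = False; x_5 = False

  (1) {x_5, x_3, x_1}: 1 true — exactly one ✓
  (2) {x_1, x_3}: 1 true — exactly one ✓
  (3) {x_3, x_1, x_5}: 1/3 true — not all ✓
  (4) {x_4, x_3, x_1, x_2}: 1/4 true — not all ✓
  (5) x_3=F ⇒ x_4: vacuous ✓
  (6) x_3=F, x_5=F — same ✓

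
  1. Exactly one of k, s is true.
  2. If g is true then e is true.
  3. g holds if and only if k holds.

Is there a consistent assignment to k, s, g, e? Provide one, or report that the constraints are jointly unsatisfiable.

k=F, s=T, g=F, e=T

  (1) {k, s}: 1 true — exactly one ✓
  (2) g=F ⇒ e: vacuous ✓
  (3) g=F, k=F — same ✓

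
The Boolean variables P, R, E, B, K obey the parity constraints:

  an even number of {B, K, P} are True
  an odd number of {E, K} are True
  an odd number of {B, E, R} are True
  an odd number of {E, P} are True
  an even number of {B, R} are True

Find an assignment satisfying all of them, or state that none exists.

P = False, R = False, E = True, B = False, K = False

{B, K, P}: 0 true → even ✓
{E, K}: 1 true → odd ✓
{B, E, R}: 1 true → odd ✓
{E, P}: 1 true → odd ✓
{B, R}: 0 true → even ✓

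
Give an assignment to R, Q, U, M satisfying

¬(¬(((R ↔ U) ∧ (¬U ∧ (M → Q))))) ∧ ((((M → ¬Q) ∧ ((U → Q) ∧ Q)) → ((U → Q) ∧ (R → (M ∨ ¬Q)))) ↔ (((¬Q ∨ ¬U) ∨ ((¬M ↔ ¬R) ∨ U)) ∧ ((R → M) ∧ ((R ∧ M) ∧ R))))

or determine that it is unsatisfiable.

Case U = True: the conjunct ¬(¬(((R ↔ U) ∧ (¬U ∧ (M → Q))))) becomes ¬(¬False) = False.
Case U = False: the formula simplifies to ¬(¬((¬R ∧ (M → Q)))) ∧ ((((M → ¬Q) ∧ Q) → (R → (M ∨ ¬Q))) ↔ ((R → M) ∧ ((R ∧ M) ∧ R))).
  R = True: the conjunct ¬(¬((¬R ∧ (M → Q)))) becomes ¬(¬False) = False.
  R = False: the conjunct (((M → ¬Q) ∧ Q) → (R → (M ∨ ¬Q))) ↔ ((R → M) ∧ ((R ∧ M) ∧ R)) becomes (((M → ¬Q) ∧ Q) → True) ↔ (True ∧ False) = False.
Both cases fail — unsatisfiable.

Unsatisfiable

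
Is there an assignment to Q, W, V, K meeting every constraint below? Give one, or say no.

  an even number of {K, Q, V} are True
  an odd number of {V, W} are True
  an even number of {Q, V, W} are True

Q = True, W = True, V = False, K = True

{K, Q, V}: 2 true → even ✓
{V, W}: 1 true → odd ✓
{Q, V, W}: 2 true → even ✓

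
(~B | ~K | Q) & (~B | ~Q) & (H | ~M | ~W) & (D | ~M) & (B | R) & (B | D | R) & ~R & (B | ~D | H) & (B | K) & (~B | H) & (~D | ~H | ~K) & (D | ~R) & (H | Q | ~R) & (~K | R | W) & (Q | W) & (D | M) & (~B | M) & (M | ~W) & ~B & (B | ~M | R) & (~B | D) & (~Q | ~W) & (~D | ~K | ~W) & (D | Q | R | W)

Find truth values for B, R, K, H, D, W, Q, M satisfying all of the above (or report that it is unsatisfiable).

Case B = True:
  Clause (~B) is falsified — contradiction.
Case B = False:
  (B | R) forces R = True.
  Clause (~R) is falsified — contradiction.
Both cases fail, so the formula is unsatisfiable.

Unsatisfiable — no assignment works.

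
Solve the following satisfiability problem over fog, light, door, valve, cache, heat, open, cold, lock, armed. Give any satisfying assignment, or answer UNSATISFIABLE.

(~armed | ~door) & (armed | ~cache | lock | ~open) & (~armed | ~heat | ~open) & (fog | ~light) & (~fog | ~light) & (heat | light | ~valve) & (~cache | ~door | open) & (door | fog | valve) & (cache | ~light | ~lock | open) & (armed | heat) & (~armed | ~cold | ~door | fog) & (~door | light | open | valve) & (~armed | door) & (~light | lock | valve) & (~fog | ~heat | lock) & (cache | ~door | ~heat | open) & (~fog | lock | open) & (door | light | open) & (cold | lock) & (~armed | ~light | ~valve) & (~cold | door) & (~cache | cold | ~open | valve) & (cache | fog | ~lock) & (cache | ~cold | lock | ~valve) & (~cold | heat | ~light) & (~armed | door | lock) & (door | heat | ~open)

fog=F, light=F, door=F, valve=T, cache=T, heat=T, open=T, cold=F, lock=T, armed=F

Set fog = False.
  then (fog | ~light) forces light = False.
Set door = False.
  then (door | fog | valve) forces valve = True.
  then (~armed | door) forces armed = False.
  then (door | light | open) forces open = True.
  then (~cold | door) forces cold = False.
  then (door | heat | ~open) forces heat = True.
  then (cold | lock) forces lock = True.
  then (cache | fog | ~lock) forces cache = True.
All clauses satisfied.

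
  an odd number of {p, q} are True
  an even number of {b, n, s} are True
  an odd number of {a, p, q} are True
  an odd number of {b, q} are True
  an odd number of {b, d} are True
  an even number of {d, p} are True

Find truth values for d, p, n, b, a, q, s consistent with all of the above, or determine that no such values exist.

No satisfying assignment exists.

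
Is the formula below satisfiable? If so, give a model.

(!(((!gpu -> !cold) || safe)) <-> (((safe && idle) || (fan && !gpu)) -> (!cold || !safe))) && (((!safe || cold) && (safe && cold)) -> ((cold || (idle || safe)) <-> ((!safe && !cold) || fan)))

gpu: True, idle: True, safe: True, cold: True, fan: True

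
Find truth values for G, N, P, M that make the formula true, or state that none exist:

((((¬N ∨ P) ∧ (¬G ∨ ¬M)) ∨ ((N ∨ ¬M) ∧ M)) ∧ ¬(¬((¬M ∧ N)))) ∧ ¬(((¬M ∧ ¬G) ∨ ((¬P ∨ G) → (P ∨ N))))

Case N = True: the conjunct ¬(((¬M ∧ ¬G) ∨ ((¬P ∨ G) → (P ∨ N)))) becomes ¬(((¬M ∧ ¬G) ∨ True)) = False.
Case N = False: the conjunct ¬(¬((¬M ∧ N))) becomes ¬(¬False) = False.
Both cases fail — unsatisfiable.

Unsatisfiable — no assignment works.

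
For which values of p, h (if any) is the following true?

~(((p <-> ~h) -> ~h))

p: False, h: True

  ~(((p <-> ~h) -> ~h)) = True
    (p <-> ~h) -> ~h = False
      p <-> ~h = True
        ~h = False
      ~h = False
The formula evaluates to True.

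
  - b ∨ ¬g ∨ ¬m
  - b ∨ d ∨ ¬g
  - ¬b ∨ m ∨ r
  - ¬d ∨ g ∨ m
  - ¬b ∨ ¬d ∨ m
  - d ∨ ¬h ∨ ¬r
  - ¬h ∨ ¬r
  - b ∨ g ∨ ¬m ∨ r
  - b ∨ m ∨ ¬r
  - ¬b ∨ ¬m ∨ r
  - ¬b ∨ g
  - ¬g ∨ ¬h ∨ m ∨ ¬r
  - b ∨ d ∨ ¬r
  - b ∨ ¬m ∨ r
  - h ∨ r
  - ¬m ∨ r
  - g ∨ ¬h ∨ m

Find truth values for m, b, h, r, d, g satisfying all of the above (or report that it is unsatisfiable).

m = False, b = True, h = False, r = True, d = False, g = True

Set m = False.
Set b = True.
  then (¬b ∨ m ∨ r) forces r = True.
  then (¬b ∨ ¬d ∨ m) forces d = False.
  then (d ∨ ¬h ∨ ¬r) forces h = False.
  then (¬b ∨ g) forces g = True.
All clauses satisfied.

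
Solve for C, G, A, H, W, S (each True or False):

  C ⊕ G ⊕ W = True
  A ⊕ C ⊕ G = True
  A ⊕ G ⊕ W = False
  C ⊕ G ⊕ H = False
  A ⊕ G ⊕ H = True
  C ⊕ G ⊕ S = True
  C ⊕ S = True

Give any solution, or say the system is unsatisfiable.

C = True, G = False, A = False, H = True, W = False, S = False

C ⊕ G ⊕ W = T ⊕ F ⊕ F = True ✓
A ⊕ C ⊕ G = F ⊕ T ⊕ F = True ✓
A ⊕ G ⊕ W = F ⊕ F ⊕ F = False ✓
C ⊕ G ⊕ H = T ⊕ F ⊕ T = False ✓
A ⊕ G ⊕ H = F ⊕ F ⊕ T = True ✓
C ⊕ G ⊕ S = T ⊕ F ⊕ F = True ✓
C ⊕ S = T ⊕ F = True ✓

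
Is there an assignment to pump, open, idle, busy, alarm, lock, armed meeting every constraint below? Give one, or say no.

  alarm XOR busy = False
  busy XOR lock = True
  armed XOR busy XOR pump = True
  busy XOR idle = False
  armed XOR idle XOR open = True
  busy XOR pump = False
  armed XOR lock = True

pump=T, open=T, idle=T, busy=T, alarm=T, lock=F, armed=T

alarm XOR busy = T XOR T = False ✓
busy XOR lock = T XOR F = True ✓
armed XOR busy XOR pump = T XOR T XOR T = True ✓
busy XOR idle = T XOR T = False ✓
armed XOR idle XOR open = T XOR T XOR T = True ✓
busy XOR pump = T XOR T = False ✓
armed XOR lock = T XOR F = True ✓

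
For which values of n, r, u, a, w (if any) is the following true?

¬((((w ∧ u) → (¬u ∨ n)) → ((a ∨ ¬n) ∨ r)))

n=T; r=F; u=T; a=F; w=T

  ¬((((w ∧ u) → (¬u ∨ n)) → ((a ∨ ¬n) ∨ r))) = True
    ((w ∧ u) → (¬u ∨ n)) → ((a ∨ ¬n) ∨ r) = False
      (w ∧ u) → (¬u ∨ n) = True
        w ∧ u = True
        ¬u ∨ n = True
          ¬u = False
      (a ∨ ¬n) ∨ r = False
        a ∨ ¬n = False
          ¬n = False
The formula evaluates to True.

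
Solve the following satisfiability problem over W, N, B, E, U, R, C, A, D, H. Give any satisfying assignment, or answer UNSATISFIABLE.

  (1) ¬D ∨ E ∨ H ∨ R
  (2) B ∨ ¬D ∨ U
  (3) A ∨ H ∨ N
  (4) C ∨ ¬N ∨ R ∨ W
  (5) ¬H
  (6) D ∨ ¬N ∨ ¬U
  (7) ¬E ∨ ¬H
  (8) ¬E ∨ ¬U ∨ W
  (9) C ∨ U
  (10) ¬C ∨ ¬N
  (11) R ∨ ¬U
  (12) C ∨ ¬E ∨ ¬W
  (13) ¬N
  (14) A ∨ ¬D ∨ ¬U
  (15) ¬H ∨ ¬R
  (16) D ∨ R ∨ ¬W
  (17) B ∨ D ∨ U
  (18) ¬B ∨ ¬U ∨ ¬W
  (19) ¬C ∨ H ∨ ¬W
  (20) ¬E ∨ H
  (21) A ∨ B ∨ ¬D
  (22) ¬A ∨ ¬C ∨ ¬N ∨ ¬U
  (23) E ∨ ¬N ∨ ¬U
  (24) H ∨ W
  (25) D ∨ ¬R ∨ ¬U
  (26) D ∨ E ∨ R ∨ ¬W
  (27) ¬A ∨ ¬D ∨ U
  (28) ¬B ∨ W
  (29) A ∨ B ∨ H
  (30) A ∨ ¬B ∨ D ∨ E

W: True; N: False; B: False; E: False; U: True; R: True; C: False; A: True; D: True; H: False

Unit clause (¬H) forces H = False.
Unit clause (¬N) forces N = False.
In (¬E ∨ H) only ¬E is left, so E = False.
In (H ∨ W) only W is left, so W = True.
In (A ∨ H ∨ N) only A is left, so A = True.
In (¬C ∨ H ∨ ¬W) only ¬C is left, so C = False.
In (C ∨ U) only U is left, so U = True.
In (R ∨ ¬U) only R is left, so R = True.
In (¬B ∨ ¬U ∨ ¬W) only ¬B is left, so B = False.
In (D ∨ ¬R ∨ ¬U) only D is left, so D = True.
All clauses satisfied.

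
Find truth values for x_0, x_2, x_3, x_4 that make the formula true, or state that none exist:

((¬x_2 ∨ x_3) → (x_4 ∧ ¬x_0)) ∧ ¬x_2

x_0 = False, x_2 = False, x_3 = True, x_4 = True

  (¬x_2 ∨ x_3) → (x_4 ∧ ¬x_0) = True
    ¬x_2 ∨ x_3 = True
      ¬x_2 = True
    x_4 ∧ ¬x_0 = True
      ¬x_0 = True
  ¬x_2 = True
Both conjuncts True, so the formula holds.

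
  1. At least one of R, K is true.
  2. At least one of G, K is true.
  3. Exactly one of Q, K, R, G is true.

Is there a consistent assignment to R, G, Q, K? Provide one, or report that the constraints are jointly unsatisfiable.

R=F, G=F, Q=F, K=T

  (1) {R, K}: 1 true — at least one ✓
  (2) {G, K}: 1 true — at least one ✓
  (3) {Q, K, R, G}: 1 true — exactly one ✓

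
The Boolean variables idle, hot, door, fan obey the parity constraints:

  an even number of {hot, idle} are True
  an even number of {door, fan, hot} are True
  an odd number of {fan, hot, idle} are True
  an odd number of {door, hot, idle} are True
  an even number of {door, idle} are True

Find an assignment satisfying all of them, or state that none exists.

Adding constraints 2, 3, 5 mod 2: every variable appears an even number of times on the left, so the left side is 0.
But the right sides sum to 1 (mod 2). 0 ≠ 1 — the system is inconsistent.

Unsatisfiable — no assignment works.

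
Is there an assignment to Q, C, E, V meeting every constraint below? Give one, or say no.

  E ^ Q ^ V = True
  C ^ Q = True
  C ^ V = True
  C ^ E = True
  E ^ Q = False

Q=T, C=F, E=T, V=T

E ^ Q ^ V = T ^ T ^ T = True ✓
C ^ Q = F ^ T = True ✓
C ^ V = F ^ T = True ✓
C ^ E = F ^ T = True ✓
E ^ Q = T ^ T = False ✓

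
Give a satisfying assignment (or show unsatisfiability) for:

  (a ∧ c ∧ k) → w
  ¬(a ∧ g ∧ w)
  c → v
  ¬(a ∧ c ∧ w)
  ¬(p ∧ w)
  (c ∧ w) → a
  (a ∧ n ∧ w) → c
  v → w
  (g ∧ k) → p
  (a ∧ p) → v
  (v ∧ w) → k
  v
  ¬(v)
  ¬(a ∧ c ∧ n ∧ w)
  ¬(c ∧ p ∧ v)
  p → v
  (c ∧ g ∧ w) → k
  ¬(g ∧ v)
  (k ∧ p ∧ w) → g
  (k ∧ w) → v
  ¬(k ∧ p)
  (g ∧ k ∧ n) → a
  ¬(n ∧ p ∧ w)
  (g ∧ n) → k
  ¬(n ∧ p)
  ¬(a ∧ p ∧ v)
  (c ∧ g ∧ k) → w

UNSATISFIABLE

Case v = True:
  Clause (¬v) is falsified — contradiction.
Case v = False:
  Clause (v) is falsified — contradiction.
Both cases fail, so the formula is unsatisfiable.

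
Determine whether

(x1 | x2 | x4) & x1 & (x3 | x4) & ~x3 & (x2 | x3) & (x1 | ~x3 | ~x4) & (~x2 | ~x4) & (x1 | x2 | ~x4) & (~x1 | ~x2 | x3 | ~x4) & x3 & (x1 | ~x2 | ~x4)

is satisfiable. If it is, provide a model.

Case x3 = True:
  Clause (~x3) is falsified — contradiction.
Case x3 = False:
  Clause (x3) is falsified — contradiction.
Both cases fail, so the formula is unsatisfiable.

Unsatisfiable — no assignment works.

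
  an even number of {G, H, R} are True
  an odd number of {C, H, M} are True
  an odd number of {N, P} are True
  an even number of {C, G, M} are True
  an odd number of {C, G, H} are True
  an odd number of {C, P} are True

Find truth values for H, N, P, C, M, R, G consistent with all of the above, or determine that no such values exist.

H = True, N = False, P = True, C = False, M = False, R = True, G = False

{G, H, R}: 2 true → even ✓
{C, H, M}: 1 true → odd ✓
{N, P}: 1 true → odd ✓
{C, G, M}: 0 true → even ✓
{C, G, H}: 1 true → odd ✓
{C, P}: 1 true → odd ✓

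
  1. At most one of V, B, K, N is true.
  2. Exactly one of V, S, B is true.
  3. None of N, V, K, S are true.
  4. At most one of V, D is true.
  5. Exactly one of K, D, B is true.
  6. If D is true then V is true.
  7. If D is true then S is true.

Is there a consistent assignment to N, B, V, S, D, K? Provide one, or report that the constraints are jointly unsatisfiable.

N = False, B = True, V = False, S = False, D = False, K = False

  (1) {V, B, K, N}: 1 true — at most one ✓
  (2) {V, S, B}: 1 true — exactly one ✓
  (3) {N, V, K, S}: 0 true — none ✓
  (4) {V, D}: 0 true — at most one ✓
  (5) {K, D, B}: 1 true — exactly one ✓
  (6) D=F ⇒ V: vacuous ✓
  (7) D=F ⇒ S: vacuous ✓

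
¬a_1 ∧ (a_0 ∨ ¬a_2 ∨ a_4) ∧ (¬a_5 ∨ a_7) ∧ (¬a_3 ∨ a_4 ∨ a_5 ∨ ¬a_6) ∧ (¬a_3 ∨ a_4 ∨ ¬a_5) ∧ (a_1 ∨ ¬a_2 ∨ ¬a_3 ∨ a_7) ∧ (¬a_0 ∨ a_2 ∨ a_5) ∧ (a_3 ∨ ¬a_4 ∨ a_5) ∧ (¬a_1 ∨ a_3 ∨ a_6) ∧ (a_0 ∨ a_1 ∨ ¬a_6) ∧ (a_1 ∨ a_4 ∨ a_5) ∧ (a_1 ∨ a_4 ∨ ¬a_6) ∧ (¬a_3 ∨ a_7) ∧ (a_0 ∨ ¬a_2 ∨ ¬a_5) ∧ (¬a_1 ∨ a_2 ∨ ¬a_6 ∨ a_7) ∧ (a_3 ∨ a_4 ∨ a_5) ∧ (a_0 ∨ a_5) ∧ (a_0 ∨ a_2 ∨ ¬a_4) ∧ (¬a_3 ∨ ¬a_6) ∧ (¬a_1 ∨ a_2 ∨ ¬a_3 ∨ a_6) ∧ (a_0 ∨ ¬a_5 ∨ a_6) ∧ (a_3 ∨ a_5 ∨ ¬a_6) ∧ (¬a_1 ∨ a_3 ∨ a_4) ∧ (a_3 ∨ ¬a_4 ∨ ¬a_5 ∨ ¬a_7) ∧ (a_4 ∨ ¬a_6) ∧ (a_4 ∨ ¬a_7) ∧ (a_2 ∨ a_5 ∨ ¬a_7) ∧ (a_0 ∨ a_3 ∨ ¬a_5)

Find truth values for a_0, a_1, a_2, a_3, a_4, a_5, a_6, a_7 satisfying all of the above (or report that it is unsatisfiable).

Unit clause (¬a_1) forces a_1 = False.
Try a_0 = False:
  (a_0 ∨ a_1 ∨ ¬a_6) forces a_6 = False.
  (a_0 ∨ a_5) forces a_5 = True.
  clause (a_0 ∨ ¬a_5 ∨ a_6) is falsified — backtrack.
So a_0 = True.
Set a_2 = True.
Set a_3 = True.
  then (a_1 ∨ ¬a_2 ∨ ¬a_3 ∨ a_7) forces a_7 = True.
  then (¬a_3 ∨ ¬a_6) forces a_6 = False.
  then (a_4 ∨ ¬a_7) forces a_4 = True.
Set a_5 = False.
All clauses satisfied.

a_0: True, a_1: False, a_2: True, a_3: True, a_4: True, a_5: False, a_6: False, a_7: True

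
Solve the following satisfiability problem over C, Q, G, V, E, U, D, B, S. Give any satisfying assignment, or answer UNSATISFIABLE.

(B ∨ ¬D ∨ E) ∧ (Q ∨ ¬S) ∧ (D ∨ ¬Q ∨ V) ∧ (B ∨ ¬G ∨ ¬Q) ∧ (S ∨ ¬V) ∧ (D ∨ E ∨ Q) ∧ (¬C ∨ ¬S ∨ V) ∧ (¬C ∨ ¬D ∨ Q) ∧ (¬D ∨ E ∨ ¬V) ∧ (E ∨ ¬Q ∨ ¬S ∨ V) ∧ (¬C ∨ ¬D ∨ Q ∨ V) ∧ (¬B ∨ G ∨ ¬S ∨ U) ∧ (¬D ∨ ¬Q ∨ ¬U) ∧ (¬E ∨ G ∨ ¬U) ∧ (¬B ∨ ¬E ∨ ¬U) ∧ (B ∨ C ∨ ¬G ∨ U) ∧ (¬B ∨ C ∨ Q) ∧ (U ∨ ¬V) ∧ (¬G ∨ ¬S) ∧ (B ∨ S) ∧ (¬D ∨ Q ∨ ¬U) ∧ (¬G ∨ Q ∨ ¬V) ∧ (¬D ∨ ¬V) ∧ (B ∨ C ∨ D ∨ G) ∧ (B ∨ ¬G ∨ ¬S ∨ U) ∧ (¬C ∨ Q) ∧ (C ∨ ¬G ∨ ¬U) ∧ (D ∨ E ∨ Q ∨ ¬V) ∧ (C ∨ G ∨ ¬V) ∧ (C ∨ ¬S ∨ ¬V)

C=F, Q=T, G=F, V=F, E=T, U=F, D=T, B=T, S=F

Set C = False.
Try Q = False:
  (Q ∨ ¬S) forces S = False.
  (S ∨ ¬V) forces V = False.
  (¬B ∨ C ∨ Q) forces B = False.
  clause (B ∨ S) is falsified — backtrack.
So Q = True.
Set G = False.
  then (C ∨ G ∨ ¬V) forces V = False.
  then (D ∨ ¬Q ∨ V) forces D = True.
  then (¬D ∨ ¬Q ∨ ¬U) forces U = False.
Set E = True.
Set B = True.
  then (¬B ∨ G ∨ ¬S ∨ U) forces S = False.
All clauses satisfied.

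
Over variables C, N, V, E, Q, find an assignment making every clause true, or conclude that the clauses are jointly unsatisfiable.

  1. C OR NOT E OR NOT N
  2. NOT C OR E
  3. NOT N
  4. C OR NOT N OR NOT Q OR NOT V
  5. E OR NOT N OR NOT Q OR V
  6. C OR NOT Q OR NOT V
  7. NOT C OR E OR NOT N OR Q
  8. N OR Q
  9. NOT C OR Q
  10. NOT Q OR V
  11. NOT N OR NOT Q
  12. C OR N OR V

C = True, N = False, V = True, E = True, Q = True

Unit clause (NOT N) forces N = False.
In (N OR Q) only Q is left, so Q = True.
In (NOT Q OR V) only V is left, so V = True.
In (C OR NOT Q OR NOT V) only C is left, so C = True.
In (NOT C OR E) only E is left, so E = True.
All clauses satisfied.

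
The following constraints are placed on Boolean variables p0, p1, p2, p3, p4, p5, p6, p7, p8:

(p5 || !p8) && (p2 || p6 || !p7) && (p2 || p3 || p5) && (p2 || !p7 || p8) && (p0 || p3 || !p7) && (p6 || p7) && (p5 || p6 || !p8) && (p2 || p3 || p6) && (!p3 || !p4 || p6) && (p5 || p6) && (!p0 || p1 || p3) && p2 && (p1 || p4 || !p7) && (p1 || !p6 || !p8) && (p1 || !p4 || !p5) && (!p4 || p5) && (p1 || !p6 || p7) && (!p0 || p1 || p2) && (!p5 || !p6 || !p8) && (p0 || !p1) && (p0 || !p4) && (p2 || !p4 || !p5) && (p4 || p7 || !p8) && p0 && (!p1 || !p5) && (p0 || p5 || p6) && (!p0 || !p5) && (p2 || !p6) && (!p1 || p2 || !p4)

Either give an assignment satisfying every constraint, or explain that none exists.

Unit clause (p2) forces p2 = True.
Unit clause (p0) forces p0 = True.
In (!p0 || !p5) only !p5 is left, so p5 = False.
In (p5 || !p8) only !p8 is left, so p8 = False.
In (p5 || p6) only p6 is left, so p6 = True.
In (!p4 || p5) only !p4 is left, so p4 = False.
Try p1 = False:
  (!p0 || p1 || p3) forces p3 = True.
  (p1 || p4 || !p7) forces p7 = False.
  clause (p1 || !p6 || p7) is falsified — backtrack.
So p1 = True.
Set p3 = False.
Set p7 = False.
All clauses satisfied.

p0=T; p1=T; p2=T; p3=F; p4=F; p5=F; p6=T; p7=F; p8=F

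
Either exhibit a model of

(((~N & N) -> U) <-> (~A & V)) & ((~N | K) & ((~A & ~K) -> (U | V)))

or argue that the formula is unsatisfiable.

U: True, N: False, V: True, A: False, K: False

  ((~N & N) -> U) <-> (~A & V) = True
    (~N & N) -> U = True
      ~N & N = False
        ~N = True
    ~A & V = True
      ~A = True
  (~N | K) & ((~A & ~K) -> (U | V)) = True
    ~N | K = True
      ~N = True
    (~A & ~K) -> (U | V) = True
      ~A & ~K = True
        ~A = True
        ~K = True
      U | V = True
Both conjuncts True, so the formula holds.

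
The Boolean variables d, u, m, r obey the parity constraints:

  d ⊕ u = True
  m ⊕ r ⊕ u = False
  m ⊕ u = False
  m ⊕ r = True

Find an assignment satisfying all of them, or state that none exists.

d: False, u: True, m: True, r: False

d ⊕ u = F ⊕ T = True ✓
m ⊕ r ⊕ u = T ⊕ F ⊕ T = False ✓
m ⊕ u = T ⊕ T = False ✓
m ⊕ r = T ⊕ F = True ✓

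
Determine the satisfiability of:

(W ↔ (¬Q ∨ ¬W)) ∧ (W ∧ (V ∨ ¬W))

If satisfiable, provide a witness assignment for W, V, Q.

W=T, V=T, Q=F

  W ↔ (¬Q ∨ ¬W) = True
    ¬Q ∨ ¬W = True
      ¬Q = True
      ¬W = False
  W ∧ (V ∨ ¬W) = True
    V ∨ ¬W = True
      ¬W = False
Both conjuncts True, so the formula holds.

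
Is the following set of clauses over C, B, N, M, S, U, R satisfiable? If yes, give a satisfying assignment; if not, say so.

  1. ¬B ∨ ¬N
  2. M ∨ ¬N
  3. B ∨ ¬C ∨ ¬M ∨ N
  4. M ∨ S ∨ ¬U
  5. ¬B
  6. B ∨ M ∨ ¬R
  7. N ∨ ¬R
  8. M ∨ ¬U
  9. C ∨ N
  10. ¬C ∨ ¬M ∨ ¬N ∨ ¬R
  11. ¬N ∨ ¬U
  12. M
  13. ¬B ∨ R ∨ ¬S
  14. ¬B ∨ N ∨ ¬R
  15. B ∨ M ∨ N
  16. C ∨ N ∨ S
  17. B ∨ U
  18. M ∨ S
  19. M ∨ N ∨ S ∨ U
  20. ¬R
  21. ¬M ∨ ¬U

Unsatisfiable — no assignment works.

Case B = True:
  Clause (¬B) is falsified — contradiction.
Case B = False:
  (M) forces M = True.
  (B ∨ U) forces U = True.
  Clause (¬M ∨ ¬U) is falsified — contradiction.
Both cases fail, so the formula is unsatisfiable.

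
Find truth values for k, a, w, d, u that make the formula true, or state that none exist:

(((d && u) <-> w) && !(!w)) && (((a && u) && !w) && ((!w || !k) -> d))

Unsatisfiable

Case w = True: the conjunct !w is False.
Case w = False: the conjunct !(!w) becomes !(!False) = False.
Both cases fail — unsatisfiable.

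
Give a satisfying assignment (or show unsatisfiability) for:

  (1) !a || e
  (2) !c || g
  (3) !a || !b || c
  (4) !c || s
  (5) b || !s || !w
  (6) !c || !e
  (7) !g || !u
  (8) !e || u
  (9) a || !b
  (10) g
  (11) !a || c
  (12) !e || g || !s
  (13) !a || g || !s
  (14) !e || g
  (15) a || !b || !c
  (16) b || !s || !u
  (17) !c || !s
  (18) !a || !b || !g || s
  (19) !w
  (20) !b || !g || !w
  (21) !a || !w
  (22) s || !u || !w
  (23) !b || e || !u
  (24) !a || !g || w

Unit clause (g) forces g = True.
Unit clause (!w) forces w = False.
In (!a || !g || w) only !a is left, so a = False.
In (!g || !u) only !u is left, so u = False.
In (!e || u) only !e is left, so e = False.
In (a || !b) only !b is left, so b = False.
Try c = True:
  (!c || s) forces s = True.
  clause (!c || !s) is falsified — backtrack.
So c = False.
Set s = False.
All clauses satisfied.

u=F; b=F; w=F; c=F; e=F; a=F; g=T; s=F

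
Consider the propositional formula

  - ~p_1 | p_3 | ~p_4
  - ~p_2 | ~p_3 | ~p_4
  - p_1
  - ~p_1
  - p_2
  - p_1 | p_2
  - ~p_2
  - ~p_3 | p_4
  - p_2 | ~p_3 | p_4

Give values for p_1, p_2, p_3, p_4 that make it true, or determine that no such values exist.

Case p_1 = True:
  Clause (~p_1) is falsified — contradiction.
Case p_1 = False:
  Clause (p_1) is falsified — contradiction.
Both cases fail, so the formula is unsatisfiable.

The formula is unsatisfiable.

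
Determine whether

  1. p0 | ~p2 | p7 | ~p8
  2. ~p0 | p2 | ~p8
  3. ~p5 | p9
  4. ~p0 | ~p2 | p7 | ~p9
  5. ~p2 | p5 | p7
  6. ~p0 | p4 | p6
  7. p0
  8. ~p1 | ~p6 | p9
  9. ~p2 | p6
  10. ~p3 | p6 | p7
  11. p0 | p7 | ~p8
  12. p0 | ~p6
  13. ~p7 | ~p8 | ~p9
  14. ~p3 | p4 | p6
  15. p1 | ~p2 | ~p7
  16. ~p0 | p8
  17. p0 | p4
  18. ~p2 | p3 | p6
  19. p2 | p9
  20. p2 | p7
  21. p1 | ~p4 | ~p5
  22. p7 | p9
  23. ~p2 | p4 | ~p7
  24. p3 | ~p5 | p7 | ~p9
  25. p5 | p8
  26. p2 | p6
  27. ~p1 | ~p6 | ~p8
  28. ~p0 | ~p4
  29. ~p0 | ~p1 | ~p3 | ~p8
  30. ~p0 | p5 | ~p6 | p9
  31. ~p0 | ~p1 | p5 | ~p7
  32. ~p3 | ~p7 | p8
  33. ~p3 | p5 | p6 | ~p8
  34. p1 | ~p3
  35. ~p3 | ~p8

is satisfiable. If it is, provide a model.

UNSATISFIABLE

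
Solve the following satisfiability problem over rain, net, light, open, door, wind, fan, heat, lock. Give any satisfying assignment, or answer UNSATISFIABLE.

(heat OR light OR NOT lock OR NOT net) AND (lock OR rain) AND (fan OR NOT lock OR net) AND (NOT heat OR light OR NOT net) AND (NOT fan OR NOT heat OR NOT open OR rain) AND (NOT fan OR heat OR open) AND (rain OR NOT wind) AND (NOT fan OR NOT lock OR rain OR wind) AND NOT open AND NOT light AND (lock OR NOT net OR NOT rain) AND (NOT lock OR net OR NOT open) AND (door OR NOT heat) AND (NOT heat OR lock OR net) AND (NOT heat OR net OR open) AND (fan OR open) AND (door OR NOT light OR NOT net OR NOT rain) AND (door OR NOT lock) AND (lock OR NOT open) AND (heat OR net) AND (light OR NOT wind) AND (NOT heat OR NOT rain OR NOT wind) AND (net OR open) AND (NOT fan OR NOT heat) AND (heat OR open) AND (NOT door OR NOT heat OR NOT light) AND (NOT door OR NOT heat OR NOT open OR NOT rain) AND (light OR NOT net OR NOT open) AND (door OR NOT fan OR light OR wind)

The formula is unsatisfiable.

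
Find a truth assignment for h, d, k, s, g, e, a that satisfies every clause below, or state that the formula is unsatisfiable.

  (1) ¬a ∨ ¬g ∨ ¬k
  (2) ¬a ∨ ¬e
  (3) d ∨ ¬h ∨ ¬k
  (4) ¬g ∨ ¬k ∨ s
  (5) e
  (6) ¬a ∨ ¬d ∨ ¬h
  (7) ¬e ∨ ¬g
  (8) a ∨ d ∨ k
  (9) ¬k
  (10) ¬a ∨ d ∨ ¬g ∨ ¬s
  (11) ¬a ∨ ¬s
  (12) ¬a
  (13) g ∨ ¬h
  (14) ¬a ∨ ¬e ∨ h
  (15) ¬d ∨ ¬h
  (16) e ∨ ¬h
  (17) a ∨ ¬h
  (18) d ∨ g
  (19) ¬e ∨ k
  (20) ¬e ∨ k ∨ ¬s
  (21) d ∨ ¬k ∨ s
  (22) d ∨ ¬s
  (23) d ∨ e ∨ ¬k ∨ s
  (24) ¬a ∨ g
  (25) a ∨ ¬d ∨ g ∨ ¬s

Unsatisfiable

Case k = True:
  Clause (¬k) is falsified — contradiction.
Case k = False:
  (e) forces e = True.
  Clause (¬e ∨ k) is falsified — contradiction.
Both cases fail, so the formula is unsatisfiable.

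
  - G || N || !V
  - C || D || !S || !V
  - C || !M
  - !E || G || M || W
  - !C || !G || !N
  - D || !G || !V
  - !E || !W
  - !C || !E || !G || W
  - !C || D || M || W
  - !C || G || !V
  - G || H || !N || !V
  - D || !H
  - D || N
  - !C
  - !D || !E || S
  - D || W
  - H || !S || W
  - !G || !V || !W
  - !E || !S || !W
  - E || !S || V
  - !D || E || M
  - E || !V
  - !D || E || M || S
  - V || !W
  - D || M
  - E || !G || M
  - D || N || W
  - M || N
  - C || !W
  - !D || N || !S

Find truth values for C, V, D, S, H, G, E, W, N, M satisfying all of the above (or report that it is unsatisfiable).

Unit clause (!C) forces C = False.
In (C || !W) only !W is left, so W = False.
In (C || !M) only !M is left, so M = False.
In (D || W) only D is left, so D = True.
In (!D || E || M) only E is left, so E = True.
In (M || N) only N is left, so N = True.
In (!E || G || M || W) only G is left, so G = True.
In (!D || !E || S) only S is left, so S = True.
In (H || !S || W) only H is left, so H = True.
Set V = True.
All clauses satisfied.

C: False, V: True, D: True, S: True, H: True, G: True, E: True, W: False, N: True, M: False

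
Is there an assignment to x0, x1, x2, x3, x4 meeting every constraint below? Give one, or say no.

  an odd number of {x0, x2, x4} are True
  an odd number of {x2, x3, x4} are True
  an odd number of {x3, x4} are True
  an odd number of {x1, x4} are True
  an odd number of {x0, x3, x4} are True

x0 = False, x1 = False, x2 = False, x3 = False, x4 = True

{x0, x2, x4}: 1 true → odd ✓
{x2, x3, x4}: 1 true → odd ✓
{x3, x4}: 1 true → odd ✓
{x1, x4}: 1 true → odd ✓
{x0, x3, x4}: 1 true → odd ✓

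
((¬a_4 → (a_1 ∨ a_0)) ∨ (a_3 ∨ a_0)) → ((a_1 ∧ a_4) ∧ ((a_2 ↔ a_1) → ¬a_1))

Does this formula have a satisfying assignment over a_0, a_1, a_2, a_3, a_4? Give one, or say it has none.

a_0 = False, a_1 = False, a_2 = False, a_3 = False, a_4 = False

  ((¬a_4 → (a_1 ∨ a_0)) ∨ (a_3 ∨ a_0)) → ((a_1 ∧ a_4) ∧ ((a_2 ↔ a_1) → ¬a_1)) = True
    (¬a_4 → (a_1 ∨ a_0)) ∨ (a_3 ∨ a_0) = False
      ¬a_4 → (a_1 ∨ a_0) = False
        ¬a_4 = True
        a_1 ∨ a_0 = False
      a_3 ∨ a_0 = False
    (a_1 ∧ a_4) ∧ ((a_2 ↔ a_1) → ¬a_1) = False
      a_1 ∧ a_4 = False
      (a_2 ↔ a_1) → ¬a_1 = True
        a_2 ↔ a_1 = True
        ¬a_1 = True
The formula evaluates to True.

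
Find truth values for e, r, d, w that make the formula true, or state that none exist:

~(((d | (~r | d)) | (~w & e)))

e = True, r = True, d = False, w = True

  ~(((d | (~r | d)) | (~w & e))) = True
    (d | (~r | d)) | (~w & e) = False
      d | (~r | d) = False
        ~r | d = False
          ~r = False
      ~w & e = False
        ~w = False
The formula evaluates to True.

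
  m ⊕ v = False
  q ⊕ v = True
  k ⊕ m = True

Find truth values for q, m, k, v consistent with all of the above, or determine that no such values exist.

q: False, m: True, k: False, v: True

m ⊕ v = T ⊕ T = False ✓
q ⊕ v = F ⊕ T = True ✓
k ⊕ m = F ⊕ T = True ✓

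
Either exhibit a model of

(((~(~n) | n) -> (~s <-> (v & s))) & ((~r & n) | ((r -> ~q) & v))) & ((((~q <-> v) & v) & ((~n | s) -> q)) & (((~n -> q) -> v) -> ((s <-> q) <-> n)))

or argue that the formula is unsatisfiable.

Unsatisfiable

Case v = True: the formula simplifies to (((~(~n) | n) -> (~s <-> s)) & ((~r & n) | (r -> ~q))) & ((~q & ((~n | s) -> q)) & ((s <-> q) <-> n)).
  q = True: the conjunct ~q is False.
  q = False: simplifies to ((~(~n) | n) -> (~s <-> s)) & (~((~n | s)) & (~s <-> n)).
    n = True: simplifies to (~s <-> s) & (~s & ~s).
      s = True: the conjunct ~s <-> s becomes ~True <-> True = False.
      s = False: the conjunct ~s <-> s becomes ~False <-> False = False.
    n = False: the conjunct ~((~n | s)) becomes ~((True | s)) = False.
Case v = False: the conjunct v is False.
Both cases fail — unsatisfiable.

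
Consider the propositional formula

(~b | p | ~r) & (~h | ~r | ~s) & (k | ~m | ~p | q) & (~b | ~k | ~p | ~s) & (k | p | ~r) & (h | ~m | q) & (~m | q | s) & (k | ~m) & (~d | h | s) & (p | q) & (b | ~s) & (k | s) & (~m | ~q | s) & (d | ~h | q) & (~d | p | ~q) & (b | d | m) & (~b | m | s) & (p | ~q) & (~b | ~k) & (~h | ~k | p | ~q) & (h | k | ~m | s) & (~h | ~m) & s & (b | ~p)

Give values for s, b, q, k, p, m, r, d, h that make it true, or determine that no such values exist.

Unit clause (s) forces s = True.
In (b | ~s) only b is left, so b = True.
In (~b | ~k) only ~k is left, so k = False.
In (k | ~m) only ~m is left, so m = False.
Set q = True.
  then (p | ~q) forces p = True.
Set r = True.
  then (~h | ~r | ~s) forces h = False.
Set d = False.
All clauses satisfied.

s: True, b: True, q: True, k: False, p: True, m: False, r: True, d: False, h: False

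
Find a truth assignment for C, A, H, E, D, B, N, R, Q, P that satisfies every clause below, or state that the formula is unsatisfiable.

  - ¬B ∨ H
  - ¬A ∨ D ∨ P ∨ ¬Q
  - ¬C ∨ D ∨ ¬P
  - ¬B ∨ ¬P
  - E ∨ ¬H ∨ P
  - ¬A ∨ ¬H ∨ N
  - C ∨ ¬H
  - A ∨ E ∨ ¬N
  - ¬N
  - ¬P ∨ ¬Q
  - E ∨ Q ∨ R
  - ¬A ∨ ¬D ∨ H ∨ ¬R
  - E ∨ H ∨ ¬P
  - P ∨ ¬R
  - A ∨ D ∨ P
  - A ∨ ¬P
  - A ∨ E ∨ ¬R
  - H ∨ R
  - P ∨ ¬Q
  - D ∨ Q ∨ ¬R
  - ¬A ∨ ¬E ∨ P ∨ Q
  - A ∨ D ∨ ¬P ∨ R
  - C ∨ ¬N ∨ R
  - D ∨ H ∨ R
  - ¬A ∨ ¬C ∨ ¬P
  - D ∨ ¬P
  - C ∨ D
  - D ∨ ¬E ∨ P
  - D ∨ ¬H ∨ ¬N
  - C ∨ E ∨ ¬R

C=T, A=F, H=T, E=T, D=T, B=F, N=F, R=F, Q=F, P=F

Unit clause (¬N) forces N = False.
Set C = True.
Set A = False.
  then (A ∨ ¬P) forces P = False.
  then (P ∨ ¬Q) forces Q = False.
  then (P ∨ ¬R) forces R = False.
  then (A ∨ D ∨ P) forces D = True.
  then (H ∨ R) forces H = True.
  then (E ∨ ¬H ∨ P) forces E = True.
Set B = False.
All clauses satisfied.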